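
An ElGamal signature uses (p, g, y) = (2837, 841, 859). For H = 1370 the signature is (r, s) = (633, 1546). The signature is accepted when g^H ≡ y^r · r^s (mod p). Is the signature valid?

Left side g^H mod p:
Squares mod 2837: 841^1≡841, 841^2≡868, 841^4≡1619, 841^8≡2610, 841^16≡463, 841^32≡1594, 841^64≡1721, 841^128≡13, 841^256≡169, 841^512≡191, 841^1024≡2437
1370 = 1024 + 256 + 64 + 16 + 8 + 2, so 841^1370 ≡ 2437·169·1721·463·2610·868 ≡ 2590 (mod 2837)
Right side y^r · r^s mod p:
Squares mod 2837: 859^1≡859, 859^2≡261, 859^4≡33, 859^8≡1089, 859^16≡55, 859^32≡188, 859^64≡1300, 859^128≡1985, 859^256≡2469, 859^512≡2085
633 = 512 + 64 + 32 + 16 + 8 + 1, so 859^633 ≡ 2085·1300·188·55·1089·859 ≡ 79 (mod 2837)
Squares mod 2837: 633^1≡633, 633^2≡672, 633^4≡501, 633^8≡1345, 633^16≡1856, 633^32≡618, 633^64≡1766, 633^128≡893, 633^256≡252, 633^512≡1090, 633^1024≡2234
1546 = 1024 + 512 + 8 + 2, so 633^1546 ≡ 2234·1090·1345·672 ≡ 893 (mod 2837)
79·893 = 70547 ≡ 2459 (mod 2837)
2590 ≠ 2459, so verification fails.

invalid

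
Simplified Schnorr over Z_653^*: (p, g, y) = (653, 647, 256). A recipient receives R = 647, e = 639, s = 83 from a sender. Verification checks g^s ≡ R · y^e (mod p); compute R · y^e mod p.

59

256^2 = 65536 ≡ 236
256^4 ≡ 236^2 = 55696 ≡ 191
256^8 ≡ 191^2 = 36481 ≡ 566
256^16 ≡ 566^2 = 320356 ≡ 386
256^32 ≡ 386^2 = 148996 ≡ 112
256^64 ≡ 112^2 = 12544 ≡ 137
256^128 ≡ 137^2 = 18769 ≡ 485
256^256 ≡ 485^2 = 235225 ≡ 145
256^512 ≡ 145^2 = 21025 ≡ 129
639 = 512 + 64 + 32 + 16 + 8 + 4 + 2 + 1, so 256^639 ≡ 129·137·112·386·566·191·236·256 ≡ 99 (mod 653)
R · y^e ≡ 647·99 = 64053 ≡ 59 (mod 653)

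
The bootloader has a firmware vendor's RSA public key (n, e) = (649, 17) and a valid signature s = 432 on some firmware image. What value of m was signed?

s^17 mod 649 = 20

20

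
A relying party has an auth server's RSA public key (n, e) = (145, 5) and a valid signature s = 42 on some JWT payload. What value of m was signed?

122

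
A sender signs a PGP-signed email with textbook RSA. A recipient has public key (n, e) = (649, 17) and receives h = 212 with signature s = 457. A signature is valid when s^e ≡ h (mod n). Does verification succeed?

s^17 mod 649 = 437
437 ≠ 212, so verification fails.

fails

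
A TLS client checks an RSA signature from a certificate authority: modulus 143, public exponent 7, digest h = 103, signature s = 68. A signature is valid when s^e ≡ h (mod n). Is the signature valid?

s^2 ≡ 68^2 = 4624 ≡ 48
s^4 ≡ 48^2 = 2304 ≡ 16
7 = 4 + 2 + 1, so s^7 ≡ 16·48·68 ≡ 29 (mod 143)
29 ≠ 103, so verification fails.

invalid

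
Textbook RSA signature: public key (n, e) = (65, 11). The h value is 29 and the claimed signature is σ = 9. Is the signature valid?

σ^2 ≡ 9^2 = 81 ≡ 16
σ^4 ≡ 16^2 = 256 ≡ 61
σ^8 ≡ 61^2 = 3721 ≡ 16
11 = 8 + 2 + 1, so σ^11 ≡ 16·16·9 ≡ 29 (mod 65)
Since 29 equals the digest 29, verification succeeds.

valid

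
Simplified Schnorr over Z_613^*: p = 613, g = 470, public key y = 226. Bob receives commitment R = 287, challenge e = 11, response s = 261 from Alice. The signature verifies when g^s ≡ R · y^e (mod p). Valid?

g^s mod p:
Squares mod 613: 470^1≡470, 470^2≡220, 470^4≡586, 470^8≡116, 470^16≡583, 470^32≡287, 470^64≡227, 470^128≡37, 470^256≡143
261 = 256 + 4 + 1, so 470^261 ≡ 143·586·470 ≡ 423 (mod 613)
R · y^e mod p:
Squares mod 613: 226^1≡226, 226^2≡197, 226^4≡190, 226^8≡546
11 = 8 + 2 + 1, so 226^11 ≡ 546·197·226 ≡ 497 (mod 613)
287·497 = 142639 ≡ 423 (mod 613)
423 ≡ 423 (mod 613); signature holds.

yes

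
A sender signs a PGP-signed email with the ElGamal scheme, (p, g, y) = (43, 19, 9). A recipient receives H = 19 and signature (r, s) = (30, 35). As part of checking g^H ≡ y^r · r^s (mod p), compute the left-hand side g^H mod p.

Squares mod 43: 19^1≡19, 19^2≡17, 19^4≡31, 19^8≡15, 19^16≡10
19 = 16 + 2 + 1, so 19^19 ≡ 10·17·19 ≡ 5 (mod 43)

5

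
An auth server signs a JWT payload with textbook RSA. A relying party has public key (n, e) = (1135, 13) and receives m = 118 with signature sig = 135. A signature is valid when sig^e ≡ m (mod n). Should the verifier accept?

Squares mod 1135: sig^1≡135, sig^2≡65, sig^4≡820, sig^8≡480
13 = 8 + 4 + 1, so sig^13 ≡ 480·820·135 ≡ 975 (mod 1135)
975 ≠ 118, so verification fails.

reject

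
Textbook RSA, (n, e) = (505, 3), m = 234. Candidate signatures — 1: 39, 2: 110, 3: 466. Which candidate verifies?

1

Candidate 1: Squares mod 505: 39^1≡39, 39^2≡6; 3 = 2 + 1, so 39^3 ≡ 6·39 ≡ 234 (mod 505)
  → matches m = 234
Candidate 2: Squares mod 505: 110^1≡110, 110^2≡485; 3 = 2 + 1, so 110^3 ≡ 485·110 ≡ 325 (mod 505)
Candidate 3: Squares mod 505: 466^1≡466, 466^2≡6; 3 = 2 + 1, so 466^3 ≡ 6·466 ≡ 271 (mod 505)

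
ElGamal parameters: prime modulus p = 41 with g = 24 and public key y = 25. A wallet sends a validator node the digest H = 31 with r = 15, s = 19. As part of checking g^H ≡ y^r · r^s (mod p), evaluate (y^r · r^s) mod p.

11

25^2 = 625 ≡ 10
25^4 ≡ 10^2 = 100 ≡ 18
25^8 ≡ 18^2 = 324 ≡ 37
15 = 8 + 4 + 2 + 1, so 25^15 ≡ 37·18·10·25 ≡ 40 (mod 41)
15^2 = 225 ≡ 20
15^4 ≡ 20^2 = 400 ≡ 31
15^8 ≡ 31^2 = 961 ≡ 18
15^16 ≡ 18^2 = 324 ≡ 37
19 = 16 + 2 + 1, so 15^19 ≡ 37·20·15 ≡ 30 (mod 41)
y^r · r^s ≡ 40·30 = 1200 ≡ 11 (mod 41)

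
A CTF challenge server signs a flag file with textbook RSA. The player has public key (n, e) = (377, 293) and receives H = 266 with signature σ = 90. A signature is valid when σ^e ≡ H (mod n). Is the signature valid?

Squares mod 377: σ^1≡90, σ^2≡183, σ^4≡313, σ^8≡326, σ^16≡339, σ^32≡313, σ^64≡326, σ^128≡339, σ^256≡313
293 = 256 + 32 + 4 + 1, so σ^293 ≡ 313·313·313·90 ≡ 77 (mod 377)
77 ≠ 266, so verification fails.

invalid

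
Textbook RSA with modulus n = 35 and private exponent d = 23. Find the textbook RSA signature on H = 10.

5

H^23 mod 35 = 5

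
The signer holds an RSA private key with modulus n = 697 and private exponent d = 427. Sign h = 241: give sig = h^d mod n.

h^2 ≡ 241^2 = 58081 ≡ 230
h^4 ≡ 230^2 = 52900 ≡ 625
h^8 ≡ 625^2 = 390625 ≡ 305
h^16 ≡ 305^2 = 93025 ≡ 324
h^32 ≡ 324^2 = 104976 ≡ 426
h^64 ≡ 426^2 = 181476 ≡ 256
h^128 ≡ 256^2 = 65536 ≡ 18
h^256 ≡ 18^2 = 324
427 = 256 + 128 + 32 + 8 + 2 + 1, so h^427 ≡ 324·18·426·305·230·241 ≡ 636 (mod 697)

636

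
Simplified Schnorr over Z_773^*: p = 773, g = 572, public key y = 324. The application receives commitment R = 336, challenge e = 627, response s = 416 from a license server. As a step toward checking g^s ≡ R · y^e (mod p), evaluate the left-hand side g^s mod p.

83

572^2 = 327184 ≡ 205
572^4 ≡ 205^2 = 42025 ≡ 283
572^8 ≡ 283^2 = 80089 ≡ 470
572^16 ≡ 470^2 = 220900 ≡ 595
572^32 ≡ 595^2 = 354025 ≡ 764
572^64 ≡ 764^2 = 583696 ≡ 81
572^128 ≡ 81^2 = 6561 ≡ 377
572^256 ≡ 377^2 = 142129 ≡ 670
416 = 256 + 128 + 32, so 572^416 ≡ 670·377·764 ≡ 83 (mod 773)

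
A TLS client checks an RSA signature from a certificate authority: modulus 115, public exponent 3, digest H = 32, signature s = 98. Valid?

s^3 mod 115 = 32
32 = H, so the signature checks out.

yes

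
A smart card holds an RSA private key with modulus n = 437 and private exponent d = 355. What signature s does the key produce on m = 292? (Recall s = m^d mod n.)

140

m^355 mod 437 = 140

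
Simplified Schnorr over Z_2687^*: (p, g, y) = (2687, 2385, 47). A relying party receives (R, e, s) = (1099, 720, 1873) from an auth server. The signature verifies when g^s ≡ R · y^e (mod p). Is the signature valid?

g^s mod p:
2385^2 = 5688225 ≡ 2533
2385^4 ≡ 2533^2 = 6416089 ≡ 2220
2385^8 ≡ 2220^2 = 4928400 ≡ 442
2385^16 ≡ 442^2 = 195364 ≡ 1900
2385^32 ≡ 1900^2 = 3610000 ≡ 1359
2385^64 ≡ 1359^2 = 1846881 ≡ 912
2385^128 ≡ 912^2 = 831744 ≡ 1461
2385^256 ≡ 1461^2 = 2134521 ≡ 1043
2385^512 ≡ 1043^2 = 1087849 ≡ 2301
2385^1024 ≡ 2301^2 = 5294601 ≡ 1211
1873 = 1024 + 512 + 256 + 64 + 16 + 1, so 2385^1873 ≡ 1211·2301·1043·912·1900·2385 ≡ 1758 (mod 2687)
R · y^e mod p:
47^2 = 2209
47^4 ≡ 2209^2 = 4879681 ≡ 89
47^8 ≡ 89^2 = 7921 ≡ 2547
47^16 ≡ 2547^2 = 6487209 ≡ 791
47^32 ≡ 791^2 = 625681 ≡ 2297
47^64 ≡ 2297^2 = 5276209 ≡ 1628
47^128 ≡ 1628^2 = 2650384 ≡ 1002
47^256 ≡ 1002^2 = 1004004 ≡ 1753
47^512 ≡ 1753^2 = 3073009 ≡ 1768
720 = 512 + 128 + 64 + 16, so 47^720 ≡ 1768·1002·1628·791 ≡ 1938 (mod 2687)
1099·1938 = 2129862 ≡ 1758 (mod 2687)
1758 ≡ 1758 (mod 2687); signature holds.

valid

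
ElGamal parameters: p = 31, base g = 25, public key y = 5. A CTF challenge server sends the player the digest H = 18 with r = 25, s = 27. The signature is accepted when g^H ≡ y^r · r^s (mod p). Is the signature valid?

invalid

Left side g^H mod p:
25^2 = 625 ≡ 5
25^4 ≡ 5^2 = 25
25^8 ≡ 25^2 = 625 ≡ 5
25^16 ≡ 5^2 = 25
18 = 16 + 2, so 25^18 ≡ 25·5 ≡ 1 (mod 31)
Right side y^r · r^s mod p:
5^2 = 25
5^4 ≡ 25^2 = 625 ≡ 5
5^8 ≡ 5^2 = 25
5^16 ≡ 25^2 = 625 ≡ 5
25 = 16 + 8 + 1, so 5^25 ≡ 5·25·5 ≡ 5 (mod 31)
25^2 = 625 ≡ 5
25^4 ≡ 5^2 = 25
25^8 ≡ 25^2 = 625 ≡ 5
25^16 ≡ 5^2 = 25
27 = 16 + 8 + 2 + 1, so 25^27 ≡ 25·5·5·25 ≡ 1 (mod 31)
5·1 = 5 ≡ 5 (mod 31)
1 ≠ 5, so verification fails.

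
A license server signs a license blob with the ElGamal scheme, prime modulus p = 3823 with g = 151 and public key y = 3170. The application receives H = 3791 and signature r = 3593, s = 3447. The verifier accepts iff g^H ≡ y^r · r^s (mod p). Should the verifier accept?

Left side g^H mod p:
151^2 = 22801 ≡ 3686
151^4 ≡ 3686^2 = 13586596 ≡ 3477
151^8 ≡ 3477^2 = 12089529 ≡ 1203
151^16 ≡ 1203^2 = 1447209 ≡ 2115
151^32 ≡ 2115^2 = 4473225 ≡ 315
151^64 ≡ 315^2 = 99225 ≡ 3650
151^128 ≡ 3650^2 = 13322500 ≡ 3168
151^256 ≡ 3168^2 = 10036224 ≡ 849
151^512 ≡ 849^2 = 720801 ≡ 2077
151^1024 ≡ 2077^2 = 4313929 ≡ 1585
151^2048 ≡ 1585^2 = 2512225 ≡ 514
3791 = 2048 + 1024 + 512 + 128 + 64 + 8 + 4 + 2 + 1, so 151^3791 ≡ 514·1585·2077·3168·3650·1203·3477·3686·151 ≡ 1736 (mod 3823)
Right side y^r · r^s mod p:
3170^2 = 10048900 ≡ 2056
3170^4 ≡ 2056^2 = 4227136 ≡ 2721
3170^8 ≡ 2721^2 = 7403841 ≡ 2513
3170^16 ≡ 2513^2 = 6315169 ≡ 3396
3170^32 ≡ 3396^2 = 11532816 ≡ 2648
3170^64 ≡ 2648^2 = 7011904 ≡ 522
3170^128 ≡ 522^2 = 272484 ≡ 1051
3170^256 ≡ 1051^2 = 1104601 ≡ 3577
3170^512 ≡ 3577^2 = 12794929 ≡ 3171
3170^1024 ≡ 3171^2 = 10055241 ≡ 751
3170^2048 ≡ 751^2 = 564001 ≡ 2020
3593 = 2048 + 1024 + 512 + 8 + 1, so 3170^3593 ≡ 2020·751·3171·2513·3170 ≡ 1839 (mod 3823)
3593^2 = 12909649 ≡ 3201
3593^4 ≡ 3201^2 = 10246401 ≡ 761
3593^8 ≡ 761^2 = 579121 ≡ 1848
3593^16 ≡ 1848^2 = 3415104 ≡ 1165
3593^32 ≡ 1165^2 = 1357225 ≡ 60
3593^64 ≡ 60^2 = 3600
3593^128 ≡ 3600^2 = 12960000 ≡ 30
3593^256 ≡ 30^2 = 900
3593^512 ≡ 900^2 = 810000 ≡ 3347
3593^1024 ≡ 3347^2 = 11202409 ≡ 1019
3593^2048 ≡ 1019^2 = 1038361 ≡ 2328
3447 = 2048 + 1024 + 256 + 64 + 32 + 16 + 4 + 2 + 1, so 3593^3447 ≡ 2328·1019·900·3600·60·1165·761·3201·3593 ≡ 477 (mod 3823)
1839·477 = 877203 ≡ 1736 (mod 3823)
1736 ≡ 1736 (mod 3823), so the signature is genuine.

accept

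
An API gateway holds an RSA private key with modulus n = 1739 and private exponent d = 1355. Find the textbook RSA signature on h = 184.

702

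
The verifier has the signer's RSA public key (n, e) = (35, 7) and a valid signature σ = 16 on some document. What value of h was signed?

σ^2 ≡ 16^2 = 256 ≡ 11
σ^4 ≡ 11^2 = 121 ≡ 16
7 = 4 + 2 + 1, so σ^7 ≡ 16·11·16 ≡ 16 (mod 35)

16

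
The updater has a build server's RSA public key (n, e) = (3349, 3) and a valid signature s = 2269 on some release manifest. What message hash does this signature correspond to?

s^2 ≡ 2269^2 = 5148361 ≡ 948
3 = 2 + 1, so s^3 ≡ 948·2269 ≡ 954 (mod 3349)

954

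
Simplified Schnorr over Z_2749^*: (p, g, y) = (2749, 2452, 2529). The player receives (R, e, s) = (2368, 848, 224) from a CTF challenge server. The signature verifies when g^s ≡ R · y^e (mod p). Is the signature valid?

g^s mod p:
Squares mod 2749: 2452^1≡2452, 2452^2≡241, 2452^4≡352, 2452^8≡199, 2452^16≡1115, 2452^32≡677, 2452^64≡1995, 2452^128≡2222
224 = 128 + 64 + 32, so 2452^224 ≡ 2222·1995·677 ≡ 2473 (mod 2749)
R · y^e mod p:
Squares mod 2749: 2529^1≡2529, 2529^2≡1667, 2529^4≡2399, 2529^8≡1544, 2529^16≡553, 2529^32≡670, 2529^64≡813, 2529^128≡1209, 2529^256≡1962, 2529^512≡844
848 = 512 + 256 + 64 + 16, so 2529^848 ≡ 844·1962·813·553 ≡ 2122 (mod 2749)
2368·2122 = 5024896 ≡ 2473 (mod 2749)
2473 ≡ 2473 (mod 2749); signature holds.

valid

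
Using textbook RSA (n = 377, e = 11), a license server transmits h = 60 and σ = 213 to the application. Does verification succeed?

passes

σ^11 mod 377 = 60
Since 60 equals the digest 60, verification succeeds.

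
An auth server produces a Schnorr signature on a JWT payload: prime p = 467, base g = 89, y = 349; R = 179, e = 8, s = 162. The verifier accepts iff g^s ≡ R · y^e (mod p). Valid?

yes

g^s mod p:
89^2 = 7921 ≡ 449
89^4 ≡ 449^2 = 201601 ≡ 324
89^8 ≡ 324^2 = 104976 ≡ 368
89^16 ≡ 368^2 = 135424 ≡ 461
89^32 ≡ 461^2 = 212521 ≡ 36
89^64 ≡ 36^2 = 1296 ≡ 362
89^128 ≡ 362^2 = 131044 ≡ 284
162 = 128 + 32 + 2, so 89^162 ≡ 284·36·449 ≡ 433 (mod 467)
R · y^e mod p:
349^2 = 121801 ≡ 381
349^4 ≡ 381^2 = 145161 ≡ 391
349^8 ≡ 391^2 = 152881 ≡ 172
179·172 = 30788 ≡ 433 (mod 467)
433 ≡ 433 (mod 467); signature holds.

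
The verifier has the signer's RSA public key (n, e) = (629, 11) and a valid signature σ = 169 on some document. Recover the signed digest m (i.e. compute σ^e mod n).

σ^2 ≡ 169^2 = 28561 ≡ 256
σ^4 ≡ 256^2 = 65536 ≡ 120
σ^8 ≡ 120^2 = 14400 ≡ 562
11 = 8 + 2 + 1, so σ^11 ≡ 562·256·169 ≡ 373 (mod 629)

373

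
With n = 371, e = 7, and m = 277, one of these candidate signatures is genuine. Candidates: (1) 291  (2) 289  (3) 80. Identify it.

1

Candidate 1: Squares mod 371: 291^1≡291, 291^2≡93, 291^4≡116; 7 = 4 + 2 + 1, so 291^7 ≡ 116·93·291 ≡ 277 (mod 371)
  → matches m = 277
Candidate 2: Squares mod 371: 289^1≡289, 289^2≡46, 289^4≡261; 7 = 4 + 2 + 1, so 289^7 ≡ 261·46·289 ≡ 142 (mod 371)
Candidate 3: Squares mod 371: 80^1≡80, 80^2≡93, 80^4≡116; 7 = 4 + 2 + 1, so 80^7 ≡ 116·93·80 ≡ 94 (mod 371)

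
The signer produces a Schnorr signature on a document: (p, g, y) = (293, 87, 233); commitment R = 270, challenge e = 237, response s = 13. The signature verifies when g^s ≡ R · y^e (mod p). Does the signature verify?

g^s mod p:
Squares mod 293: 87^1≡87, 87^2≡244, 87^4≡57, 87^8≡26
13 = 8 + 4 + 1, so 87^13 ≡ 26·57·87 ≡ 14 (mod 293)
R · y^e mod p:
Squares mod 293: 233^1≡233, 233^2≡84, 233^4≡24, 233^8≡283, 233^16≡100, 233^32≡38, 233^64≡272, 233^128≡148
237 = 128 + 64 + 32 + 8 + 4 + 1, so 233^237 ≡ 148·272·38·283·24·233 ≡ 97 (mod 293)
270·97 = 26190 ≡ 113 (mod 293)
14 ≠ 113; the check fails.

does not verify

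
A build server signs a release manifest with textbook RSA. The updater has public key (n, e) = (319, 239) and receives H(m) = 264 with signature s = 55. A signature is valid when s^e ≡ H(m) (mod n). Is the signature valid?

Squares mod 319: s^1≡55, s^2≡154, s^4≡110, s^8≡297, s^16≡165, s^32≡110, s^64≡297, s^128≡165
239 = 128 + 64 + 32 + 8 + 4 + 2 + 1, so s^239 ≡ 165·297·110·297·110·154·55 ≡ 264 (mod 319)
264 = H(m), so the signature checks out.

valid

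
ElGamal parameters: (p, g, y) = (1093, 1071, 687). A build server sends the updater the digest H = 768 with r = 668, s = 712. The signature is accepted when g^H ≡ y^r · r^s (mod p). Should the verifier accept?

accept

Left side g^H mod p:
1071^768 mod 1093 = 985
Right side y^r · r^s mod p:
687^668 mod 1093 = 265
668^712 mod 1093 = 808
265·808 = 214120 ≡ 985 (mod 1093)
985 ≡ 985 (mod 1093), so the signature is genuine.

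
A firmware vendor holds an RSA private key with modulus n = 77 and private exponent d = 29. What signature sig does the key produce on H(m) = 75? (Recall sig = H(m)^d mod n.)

(H(m))^2 ≡ 75^2 = 5625 ≡ 4
(H(m))^4 ≡ 4^2 = 16
(H(m))^8 ≡ 16^2 = 256 ≡ 25
(H(m))^16 ≡ 25^2 = 625 ≡ 9
29 = 16 + 8 + 4 + 1, so (H(m))^29 ≡ 9·25·16·75 ≡ 38 (mod 77)

38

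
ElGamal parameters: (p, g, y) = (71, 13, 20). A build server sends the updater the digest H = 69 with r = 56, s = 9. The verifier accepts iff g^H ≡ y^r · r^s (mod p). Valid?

Left side g^H mod p:
13^2 = 169 ≡ 27
13^4 ≡ 27^2 = 729 ≡ 19
13^8 ≡ 19^2 = 361 ≡ 6
13^16 ≡ 6^2 = 36
13^32 ≡ 36^2 = 1296 ≡ 18
13^64 ≡ 18^2 = 324 ≡ 40
69 = 64 + 4 + 1, so 13^69 ≡ 40·19·13 ≡ 11 (mod 71)
Right side y^r · r^s mod p:
20^2 = 400 ≡ 45
20^4 ≡ 45^2 = 2025 ≡ 37
20^8 ≡ 37^2 = 1369 ≡ 20
20^16 ≡ 20^2 = 400 ≡ 45
20^32 ≡ 45^2 = 2025 ≡ 37
56 = 32 + 16 + 8, so 20^56 ≡ 37·45·20 ≡ 1 (mod 71)
56^2 = 3136 ≡ 12
56^4 ≡ 12^2 = 144 ≡ 2
56^8 ≡ 2^2 = 4
9 = 8 + 1, so 56^9 ≡ 4·56 ≡ 11 (mod 71)
1·11 = 11 ≡ 11 (mod 71)
11 ≡ 11 (mod 71), so the signature is genuine.

yes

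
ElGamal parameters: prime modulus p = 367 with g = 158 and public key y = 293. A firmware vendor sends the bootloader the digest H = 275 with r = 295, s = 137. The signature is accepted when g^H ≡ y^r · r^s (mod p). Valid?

no

Left side g^H mod p:
Squares mod 367: 158^1≡158, 158^2≡8, 158^4≡64, 158^8≡59, 158^16≡178, 158^32≡122, 158^64≡204, 158^128≡145, 158^256≡106
275 = 256 + 16 + 2 + 1, so 158^275 ≡ 106·178·8·158 ≡ 24 (mod 367)
Right side y^r · r^s mod p:
Squares mod 367: 293^1≡293, 293^2≡338, 293^4≡107, 293^8≡72, 293^16≡46, 293^32≡281, 293^64≡56, 293^128≡200, 293^256≡364
295 = 256 + 32 + 4 + 2 + 1, so 293^295 ≡ 364·281·107·338·293 ≡ 235 (mod 367)
Squares mod 367: 295^1≡295, 295^2≡46, 295^4≡281, 295^8≡56, 295^16≡200, 295^32≡364, 295^64≡9, 295^128≡81
137 = 128 + 8 + 1, so 295^137 ≡ 81·56·295 ≡ 38 (mod 367)
235·38 = 8930 ≡ 122 (mod 367)
24 ≠ 122, so verification fails.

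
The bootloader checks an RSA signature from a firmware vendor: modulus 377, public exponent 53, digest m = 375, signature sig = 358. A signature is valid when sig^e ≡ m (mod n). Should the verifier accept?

accept

sig^2 ≡ 358^2 = 128164 ≡ 361
sig^4 ≡ 361^2 = 130321 ≡ 256
sig^8 ≡ 256^2 = 65536 ≡ 315
sig^16 ≡ 315^2 = 99225 ≡ 74
sig^32 ≡ 74^2 = 5476 ≡ 198
53 = 32 + 16 + 4 + 1, so sig^53 ≡ 198·74·256·358 ≡ 375 (mod 377)
Since 375 equals the digest 375, verification succeeds.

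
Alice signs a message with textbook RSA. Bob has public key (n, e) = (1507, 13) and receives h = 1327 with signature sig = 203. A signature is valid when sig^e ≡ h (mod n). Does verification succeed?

sig^2 ≡ 203^2 = 41209 ≡ 520
sig^4 ≡ 520^2 = 270400 ≡ 647
sig^8 ≡ 647^2 = 418609 ≡ 1170
13 = 8 + 4 + 1, so sig^13 ≡ 1170·647·203 ≡ 180 (mod 1507)
sig^13 mod 1507 = 180, but h = 1327.

fails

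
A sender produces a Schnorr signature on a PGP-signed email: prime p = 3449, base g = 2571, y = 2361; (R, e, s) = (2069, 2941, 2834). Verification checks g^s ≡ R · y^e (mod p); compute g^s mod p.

1628

2571^2 = 6610041 ≡ 1757
2571^4 ≡ 1757^2 = 3087049 ≡ 194
2571^8 ≡ 194^2 = 37636 ≡ 3146
2571^16 ≡ 3146^2 = 9897316 ≡ 2135
2571^32 ≡ 2135^2 = 4558225 ≡ 2096
2571^64 ≡ 2096^2 = 4393216 ≡ 2639
2571^128 ≡ 2639^2 = 6964321 ≡ 790
2571^256 ≡ 790^2 = 624100 ≡ 3280
2571^512 ≡ 3280^2 = 10758400 ≡ 969
2571^1024 ≡ 969^2 = 938961 ≡ 833
2571^2048 ≡ 833^2 = 693889 ≡ 640
2834 = 2048 + 512 + 256 + 16 + 2, so 2571^2834 ≡ 640·969·3280·2135·1757 ≡ 1628 (mod 3449)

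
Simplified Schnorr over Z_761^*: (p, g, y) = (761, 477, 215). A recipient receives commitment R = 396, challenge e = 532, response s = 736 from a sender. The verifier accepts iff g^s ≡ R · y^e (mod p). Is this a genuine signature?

forged

g^s mod p:
477^2 = 227529 ≡ 751
477^4 ≡ 751^2 = 564001 ≡ 100
477^8 ≡ 100^2 = 10000 ≡ 107
477^16 ≡ 107^2 = 11449 ≡ 34
477^32 ≡ 34^2 = 1156 ≡ 395
477^64 ≡ 395^2 = 156025 ≡ 20
477^128 ≡ 20^2 = 400
477^256 ≡ 400^2 = 160000 ≡ 190
477^512 ≡ 190^2 = 36100 ≡ 333
736 = 512 + 128 + 64 + 32, so 477^736 ≡ 333·400·20·395 ≡ 401 (mod 761)
R · y^e mod p:
215^2 = 46225 ≡ 565
215^4 ≡ 565^2 = 319225 ≡ 366
215^8 ≡ 366^2 = 133956 ≡ 20
215^16 ≡ 20^2 = 400
215^32 ≡ 400^2 = 160000 ≡ 190
215^64 ≡ 190^2 = 36100 ≡ 333
215^128 ≡ 333^2 = 110889 ≡ 544
215^256 ≡ 544^2 = 295936 ≡ 668
215^512 ≡ 668^2 = 446224 ≡ 278
532 = 512 + 16 + 4, so 215^532 ≡ 278·400·366 ≡ 159 (mod 761)
396·159 = 62964 ≡ 562 (mod 761)
401 ≠ 562; the check fails.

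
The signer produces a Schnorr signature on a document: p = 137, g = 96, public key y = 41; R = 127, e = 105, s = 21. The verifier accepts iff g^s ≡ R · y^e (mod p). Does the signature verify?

does not verify

g^s mod p:
Squares mod 137: 96^1≡96, 96^2≡37, 96^4≡136, 96^8≡1, 96^16≡1
21 = 16 + 4 + 1, so 96^21 ≡ 1·136·96 ≡ 41 (mod 137)
R · y^e mod p:
Squares mod 137: 41^1≡41, 41^2≡37, 41^4≡136, 41^8≡1, 41^16≡1, 41^32≡1, 41^64≡1
105 = 64 + 32 + 8 + 1, so 41^105 ≡ 1·1·1·41 ≡ 41 (mod 137)
127·41 = 5207 ≡ 1 (mod 137)
41 ≠ 1; the check fails.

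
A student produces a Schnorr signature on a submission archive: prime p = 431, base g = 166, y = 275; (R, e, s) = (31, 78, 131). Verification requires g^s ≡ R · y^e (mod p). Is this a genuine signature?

forged

g^s mod p:
166^2 = 27556 ≡ 403
166^4 ≡ 403^2 = 162409 ≡ 353
166^8 ≡ 353^2 = 124609 ≡ 50
166^16 ≡ 50^2 = 2500 ≡ 345
166^32 ≡ 345^2 = 119025 ≡ 69
166^64 ≡ 69^2 = 4761 ≡ 20
166^128 ≡ 20^2 = 400
131 = 128 + 2 + 1, so 166^131 ≡ 400·403·166 ≡ 134 (mod 431)
R · y^e mod p:
275^2 = 75625 ≡ 200
275^4 ≡ 200^2 = 40000 ≡ 348
275^8 ≡ 348^2 = 121104 ≡ 424
275^16 ≡ 424^2 = 179776 ≡ 49
275^32 ≡ 49^2 = 2401 ≡ 246
275^64 ≡ 246^2 = 60516 ≡ 176
78 = 64 + 8 + 4 + 2, so 275^78 ≡ 176·424·348·200 ≡ 250 (mod 431)
31·250 = 7750 ≡ 423 (mod 431)
134 ≠ 423; the check fails.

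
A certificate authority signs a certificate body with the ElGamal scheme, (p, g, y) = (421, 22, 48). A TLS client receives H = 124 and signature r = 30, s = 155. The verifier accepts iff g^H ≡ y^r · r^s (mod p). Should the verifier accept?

reject

Left side g^H mod p:
Squares mod 421: 22^1≡22, 22^2≡63, 22^4≡180, 22^8≡404, 22^16≡289, 22^32≡163, 22^64≡46
124 = 64 + 32 + 16 + 8 + 4, so 22^124 ≡ 46·163·289·404·180 ≡ 255 (mod 421)
Right side y^r · r^s mod p:
Squares mod 421: 48^1≡48, 48^2≡199, 48^4≡27, 48^8≡308, 48^16≡139
30 = 16 + 8 + 4 + 2, so 48^30 ≡ 139·308·27·199 ≡ 370 (mod 421)
Squares mod 421: 30^1≡30, 30^2≡58, 30^4≡417, 30^8≡16, 30^16≡256, 30^32≡281, 30^64≡234, 30^128≡26
155 = 128 + 16 + 8 + 2 + 1, so 30^155 ≡ 26·256·16·58·30 ≡ 311 (mod 421)
370·311 = 115070 ≡ 137 (mod 421)
255 ≠ 137, so verification fails.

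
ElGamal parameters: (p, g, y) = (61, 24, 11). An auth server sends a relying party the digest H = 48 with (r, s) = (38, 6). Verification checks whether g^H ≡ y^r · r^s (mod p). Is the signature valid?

Left side g^H mod p:
24^48 mod 61 = 9
Right side y^r · r^s mod p:
11^38 mod 61 = 60
38^6 mod 61 = 52
60·52 = 3120 ≡ 9 (mod 61)
9 ≡ 9 (mod 61), so the signature is genuine.

valid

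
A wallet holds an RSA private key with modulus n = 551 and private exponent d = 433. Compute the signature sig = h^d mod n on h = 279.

298

h^2 ≡ 279^2 = 77841 ≡ 150
h^4 ≡ 150^2 = 22500 ≡ 460
h^8 ≡ 460^2 = 211600 ≡ 16
h^16 ≡ 16^2 = 256
h^32 ≡ 256^2 = 65536 ≡ 518
h^64 ≡ 518^2 = 268324 ≡ 538
h^128 ≡ 538^2 = 289444 ≡ 169
h^256 ≡ 169^2 = 28561 ≡ 460
433 = 256 + 128 + 32 + 16 + 1, so h^433 ≡ 460·169·518·256·279 ≡ 298 (mod 551)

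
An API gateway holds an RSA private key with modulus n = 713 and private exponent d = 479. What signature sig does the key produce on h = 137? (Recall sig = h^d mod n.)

h^2 ≡ 137^2 = 18769 ≡ 231
h^4 ≡ 231^2 = 53361 ≡ 599
h^8 ≡ 599^2 = 358801 ≡ 162
h^16 ≡ 162^2 = 26244 ≡ 576
h^32 ≡ 576^2 = 331776 ≡ 231
h^64 ≡ 231^2 = 53361 ≡ 599
h^128 ≡ 599^2 = 358801 ≡ 162
h^256 ≡ 162^2 = 26244 ≡ 576
479 = 256 + 128 + 64 + 16 + 8 + 4 + 2 + 1, so h^479 ≡ 576·162·599·576·162·599·231·137 ≡ 229 (mod 713)

229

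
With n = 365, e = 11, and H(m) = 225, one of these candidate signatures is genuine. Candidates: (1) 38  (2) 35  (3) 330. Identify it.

Candidate 1: Squares mod 365: 38^1≡38, 38^2≡349, 38^4≡256, 38^8≡201; 11 = 8 + 2 + 1, so 38^11 ≡ 201·349·38 ≡ 67 (mod 365)
Candidate 2: Squares mod 365: 35^1≡35, 35^2≡130, 35^4≡110, 35^8≡55; 11 = 8 + 2 + 1, so 35^11 ≡ 55·130·35 ≡ 225 (mod 365)
  → matches H(m) = 225
Candidate 3: Squares mod 365: 330^1≡330, 330^2≡130, 330^4≡110, 330^8≡55; 11 = 8 + 2 + 1, so 330^11 ≡ 55·130·330 ≡ 140 (mod 365)

2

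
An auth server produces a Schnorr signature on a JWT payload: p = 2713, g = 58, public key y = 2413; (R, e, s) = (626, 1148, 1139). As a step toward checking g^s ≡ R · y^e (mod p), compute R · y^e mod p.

2700

2413^1148 mod 2713 = 169
R · y^e ≡ 626·169 = 105794 ≡ 2700 (mod 2713)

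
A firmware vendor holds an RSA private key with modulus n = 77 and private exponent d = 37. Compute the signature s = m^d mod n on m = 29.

50

m^2 ≡ 29^2 = 841 ≡ 71
m^4 ≡ 71^2 = 5041 ≡ 36
m^8 ≡ 36^2 = 1296 ≡ 64
m^16 ≡ 64^2 = 4096 ≡ 15
m^32 ≡ 15^2 = 225 ≡ 71
37 = 32 + 4 + 1, so m^37 ≡ 71·36·29 ≡ 50 (mod 77)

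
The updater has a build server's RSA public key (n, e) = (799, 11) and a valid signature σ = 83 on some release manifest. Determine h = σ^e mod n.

σ^11 mod 799 = 196

196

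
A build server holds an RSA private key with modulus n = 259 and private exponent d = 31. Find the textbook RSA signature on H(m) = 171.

(H(m))^31 mod 259 = 199

199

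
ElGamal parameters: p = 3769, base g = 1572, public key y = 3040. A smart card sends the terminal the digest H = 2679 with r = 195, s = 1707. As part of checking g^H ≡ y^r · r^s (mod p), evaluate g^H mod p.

1643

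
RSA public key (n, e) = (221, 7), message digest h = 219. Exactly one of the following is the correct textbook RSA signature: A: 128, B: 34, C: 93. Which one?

C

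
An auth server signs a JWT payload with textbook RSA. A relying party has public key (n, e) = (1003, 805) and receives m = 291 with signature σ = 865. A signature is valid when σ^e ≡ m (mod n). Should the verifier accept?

Squares mod 1003: σ^1≡865, σ^2≡990, σ^4≡169, σ^8≡477, σ^16≡851, σ^32≡35, σ^64≡222, σ^128≡137, σ^256≡715, σ^512≡698
805 = 512 + 256 + 32 + 4 + 1, so σ^805 ≡ 698·715·35·169·865 ≡ 291 (mod 1003)
Since 291 equals the digest 291, verification succeeds.

accept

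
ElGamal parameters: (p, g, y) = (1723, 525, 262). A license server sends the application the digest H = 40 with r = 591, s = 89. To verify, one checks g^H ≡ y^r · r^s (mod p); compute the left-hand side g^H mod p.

266

525^2 = 275625 ≡ 1668
525^4 ≡ 1668^2 = 2782224 ≡ 1302
525^8 ≡ 1302^2 = 1695204 ≡ 1495
525^16 ≡ 1495^2 = 2235025 ≡ 294
525^32 ≡ 294^2 = 86436 ≡ 286
40 = 32 + 8, so 525^40 ≡ 286·1495 ≡ 266 (mod 1723)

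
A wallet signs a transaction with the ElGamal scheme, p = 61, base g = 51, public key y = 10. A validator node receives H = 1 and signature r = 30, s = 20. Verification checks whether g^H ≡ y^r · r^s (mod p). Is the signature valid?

invalid

Left side g^H mod p:
51^1 mod 61 = 51
Right side y^r · r^s mod p:
Squares mod 61: 10^1≡10, 10^2≡39, 10^4≡57, 10^8≡16, 10^16≡12
30 = 16 + 8 + 4 + 2, so 10^30 ≡ 12·16·57·39 ≡ 60 (mod 61)
Squares mod 61: 30^1≡30, 30^2≡46, 30^4≡42, 30^8≡56, 30^16≡25
20 = 16 + 4, so 30^20 ≡ 25·42 ≡ 13 (mod 61)
60·13 = 780 ≡ 48 (mod 61)
51 ≠ 48, so verification fails.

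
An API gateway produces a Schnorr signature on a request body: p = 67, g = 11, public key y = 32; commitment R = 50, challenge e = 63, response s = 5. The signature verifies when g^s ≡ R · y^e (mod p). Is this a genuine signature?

forged

g^s mod p:
Squares mod 67: 11^1≡11, 11^2≡54, 11^4≡35
5 = 4 + 1, so 11^5 ≡ 35·11 ≡ 50 (mod 67)
R · y^e mod p:
Squares mod 67: 32^1≡32, 32^2≡19, 32^4≡26, 32^8≡6, 32^16≡36, 32^32≡23
63 = 32 + 16 + 8 + 4 + 2 + 1, so 32^63 ≡ 23·36·6·26·19·32 ≡ 27 (mod 67)
50·27 = 1350 ≡ 10 (mod 67)
50 ≠ 10; the check fails.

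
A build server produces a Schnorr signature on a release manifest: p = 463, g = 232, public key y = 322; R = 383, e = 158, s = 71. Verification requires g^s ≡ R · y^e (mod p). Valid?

no

g^s mod p:
Squares mod 463: 232^1≡232, 232^2≡116, 232^4≡29, 232^8≡378, 232^16≡280, 232^32≡153, 232^64≡259
71 = 64 + 4 + 2 + 1, so 232^71 ≡ 259·29·116·232 ≡ 418 (mod 463)
R · y^e mod p:
Squares mod 463: 322^1≡322, 322^2≡435, 322^4≡321, 322^8≡255, 322^16≡205, 322^32≡355, 322^64≡89, 322^128≡50
158 = 128 + 16 + 8 + 4 + 2, so 322^158 ≡ 50·205·255·321·435 ≡ 259 (mod 463)
383·259 = 99197 ≡ 115 (mod 463)
418 ≠ 115; the check fails.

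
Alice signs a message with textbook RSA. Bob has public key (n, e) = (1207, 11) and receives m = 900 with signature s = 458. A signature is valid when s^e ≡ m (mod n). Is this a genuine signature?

genuine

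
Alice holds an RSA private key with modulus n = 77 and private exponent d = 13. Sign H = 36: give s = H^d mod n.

71

Squares mod 77: H^1≡36, H^2≡64, H^4≡15, H^8≡71
13 = 8 + 4 + 1, so H^13 ≡ 71·15·36 ≡ 71 (mod 77)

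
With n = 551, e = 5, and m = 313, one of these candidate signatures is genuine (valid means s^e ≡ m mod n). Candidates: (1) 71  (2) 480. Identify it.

2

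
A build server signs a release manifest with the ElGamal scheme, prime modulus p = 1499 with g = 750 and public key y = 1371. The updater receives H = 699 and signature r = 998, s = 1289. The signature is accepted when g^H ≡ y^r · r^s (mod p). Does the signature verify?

verifies

Left side g^H mod p:
750^2 = 562500 ≡ 375
750^4 ≡ 375^2 = 140625 ≡ 1218
750^8 ≡ 1218^2 = 1483524 ≡ 1013
750^16 ≡ 1013^2 = 1026169 ≡ 853
750^32 ≡ 853^2 = 727609 ≡ 594
750^64 ≡ 594^2 = 352836 ≡ 571
750^128 ≡ 571^2 = 326041 ≡ 758
750^256 ≡ 758^2 = 574564 ≡ 447
750^512 ≡ 447^2 = 199809 ≡ 442
699 = 512 + 128 + 32 + 16 + 8 + 2 + 1, so 750^699 ≡ 442·758·594·853·1013·375·750 ≡ 1199 (mod 1499)
Right side y^r · r^s mod p:
1371^2 = 1879641 ≡ 1394
1371^4 ≡ 1394^2 = 1943236 ≡ 532
1371^8 ≡ 532^2 = 283024 ≡ 1212
1371^16 ≡ 1212^2 = 1468944 ≡ 1423
1371^32 ≡ 1423^2 = 2024929 ≡ 1279
1371^64 ≡ 1279^2 = 1635841 ≡ 432
1371^128 ≡ 432^2 = 186624 ≡ 748
1371^256 ≡ 748^2 = 559504 ≡ 377
1371^512 ≡ 377^2 = 142129 ≡ 1223
998 = 512 + 256 + 128 + 64 + 32 + 4 + 2, so 1371^998 ≡ 1223·377·748·432·1279·532·1394 ≡ 727 (mod 1499)
998^2 = 996004 ≡ 668
998^4 ≡ 668^2 = 446224 ≡ 1021
998^8 ≡ 1021^2 = 1042441 ≡ 636
998^16 ≡ 636^2 = 404496 ≡ 1265
998^32 ≡ 1265^2 = 1600225 ≡ 792
998^64 ≡ 792^2 = 627264 ≡ 682
998^128 ≡ 682^2 = 465124 ≡ 434
998^256 ≡ 434^2 = 188356 ≡ 981
998^512 ≡ 981^2 = 962361 ≡ 3
998^1024 ≡ 3^2 = 9
1289 = 1024 + 256 + 8 + 1, so 998^1289 ≡ 9·981·636·998 ≡ 513 (mod 1499)
727·513 = 372951 ≡ 1199 (mod 1499)
1199 ≡ 1199 (mod 1499), so the signature is genuine.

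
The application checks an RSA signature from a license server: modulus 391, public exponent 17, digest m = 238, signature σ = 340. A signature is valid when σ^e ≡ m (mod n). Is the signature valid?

Squares mod 391: σ^1≡340, σ^2≡255, σ^4≡119, σ^8≡85, σ^16≡187
17 = 16 + 1, so σ^17 ≡ 187·340 ≡ 238 (mod 391)
σ^17 mod 391 = 238 matches m.

valid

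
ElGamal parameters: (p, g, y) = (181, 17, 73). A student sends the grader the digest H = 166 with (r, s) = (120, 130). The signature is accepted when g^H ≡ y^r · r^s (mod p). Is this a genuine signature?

forged

Left side g^H mod p:
17^2 = 289 ≡ 108
17^4 ≡ 108^2 = 11664 ≡ 80
17^8 ≡ 80^2 = 6400 ≡ 65
17^16 ≡ 65^2 = 4225 ≡ 62
17^32 ≡ 62^2 = 3844 ≡ 43
17^64 ≡ 43^2 = 1849 ≡ 39
17^128 ≡ 39^2 = 1521 ≡ 73
166 = 128 + 32 + 4 + 2, so 17^166 ≡ 73·43·80·108 ≡ 101 (mod 181)
Right side y^r · r^s mod p:
73^2 = 5329 ≡ 80
73^4 ≡ 80^2 = 6400 ≡ 65
73^8 ≡ 65^2 = 4225 ≡ 62
73^16 ≡ 62^2 = 3844 ≡ 43
73^32 ≡ 43^2 = 1849 ≡ 39
73^64 ≡ 39^2 = 1521 ≡ 73
120 = 64 + 32 + 16 + 8, so 73^120 ≡ 73·39·43·62 ≡ 48 (mod 181)
120^2 = 14400 ≡ 101
120^4 ≡ 101^2 = 10201 ≡ 65
120^8 ≡ 65^2 = 4225 ≡ 62
120^16 ≡ 62^2 = 3844 ≡ 43
120^32 ≡ 43^2 = 1849 ≡ 39
120^64 ≡ 39^2 = 1521 ≡ 73
120^128 ≡ 73^2 = 5329 ≡ 80
130 = 128 + 2, so 120^130 ≡ 80·101 ≡ 116 (mod 181)
48·116 = 5568 ≡ 138 (mod 181)
101 ≠ 138, so verification fails.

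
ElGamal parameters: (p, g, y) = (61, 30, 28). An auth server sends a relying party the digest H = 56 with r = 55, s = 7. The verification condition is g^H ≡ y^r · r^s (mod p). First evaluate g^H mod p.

16

30^56 mod 61 = 16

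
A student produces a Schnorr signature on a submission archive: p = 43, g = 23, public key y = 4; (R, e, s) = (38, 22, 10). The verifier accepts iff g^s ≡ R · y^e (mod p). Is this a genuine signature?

forged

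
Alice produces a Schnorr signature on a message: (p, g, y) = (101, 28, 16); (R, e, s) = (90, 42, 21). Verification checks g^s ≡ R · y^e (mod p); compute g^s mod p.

Squares mod 101: 28^1≡28, 28^2≡77, 28^4≡71, 28^8≡92, 28^16≡81
21 = 16 + 4 + 1, so 28^21 ≡ 81·71·28 ≡ 34 (mod 101)

34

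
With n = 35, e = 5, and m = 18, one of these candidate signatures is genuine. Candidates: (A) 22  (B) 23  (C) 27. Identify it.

B

Candidate A: Squares mod 35: 22^1≡22, 22^2≡29, 22^4≡1; 5 = 4 + 1, so 22^5 ≡ 1·22 ≡ 22 (mod 35)
Candidate B: Squares mod 35: 23^1≡23, 23^2≡4, 23^4≡16; 5 = 4 + 1, so 23^5 ≡ 16·23 ≡ 18 (mod 35)
  → matches m = 18
Candidate C: Squares mod 35: 27^1≡27, 27^2≡29, 27^4≡1; 5 = 4 + 1, so 27^5 ≡ 1·27 ≡ 27 (mod 35)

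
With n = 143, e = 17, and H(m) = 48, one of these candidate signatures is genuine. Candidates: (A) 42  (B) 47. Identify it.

Candidate A: Squares mod 143: 42^1≡42, 42^2≡48, 42^4≡16, 42^8≡113, 42^16≡42; 17 = 16 + 1, so 42^17 ≡ 42·42 ≡ 48 (mod 143)
  → matches H(m) = 48
Candidate B: Squares mod 143: 47^1≡47, 47^2≡64, 47^4≡92, 47^8≡27, 47^16≡14; 17 = 16 + 1, so 47^17 ≡ 14·47 ≡ 86 (mod 143)

A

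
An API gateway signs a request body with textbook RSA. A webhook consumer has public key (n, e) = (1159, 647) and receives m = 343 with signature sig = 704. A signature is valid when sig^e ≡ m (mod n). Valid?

yes

Squares mod 1159: sig^1≡704, sig^2≡723, sig^4≡20, sig^8≡400, sig^16≡58, sig^32≡1046, sig^64≡20, sig^128≡400, sig^256≡58, sig^512≡1046
647 = 512 + 128 + 4 + 2 + 1, so sig^647 ≡ 1046·400·20·723·704 ≡ 343 (mod 1159)
Since 343 equals the digest 343, verification succeeds.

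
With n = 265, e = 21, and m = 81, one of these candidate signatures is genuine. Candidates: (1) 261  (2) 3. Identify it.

Candidate 1: 261^2 = 68121 ≡ 16; 261^4 ≡ 16^2 = 256; 261^8 ≡ 256^2 = 65536 ≡ 81; 261^16 ≡ 81^2 = 6561 ≡ 201; 21 = 16 + 4 + 1, so 261^21 ≡ 201·256·261 ≡ 81 (mod 265)
  → matches m = 81
Candidate 2: 3^2 = 9; 3^4 ≡ 9^2 = 81; 3^8 ≡ 81^2 = 6561 ≡ 201; 3^16 ≡ 201^2 = 40401 ≡ 121; 21 = 16 + 4 + 1, so 3^21 ≡ 121·81·3 ≡ 253 (mod 265)

1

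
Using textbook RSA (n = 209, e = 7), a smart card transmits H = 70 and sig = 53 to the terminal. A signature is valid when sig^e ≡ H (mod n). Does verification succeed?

sig^2 ≡ 53^2 = 2809 ≡ 92
sig^4 ≡ 92^2 = 8464 ≡ 104
7 = 4 + 2 + 1, so sig^7 ≡ 104·92·53 ≡ 70 (mod 209)
Since 70 equals the digest 70, verification succeeds.

passes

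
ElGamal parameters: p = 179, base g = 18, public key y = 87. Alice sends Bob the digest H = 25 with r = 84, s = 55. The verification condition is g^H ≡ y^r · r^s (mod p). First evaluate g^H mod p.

Squares mod 179: 18^1≡18, 18^2≡145, 18^4≡82, 18^8≡101, 18^16≡177
25 = 16 + 8 + 1, so 18^25 ≡ 177·101·18 ≡ 123 (mod 179)

123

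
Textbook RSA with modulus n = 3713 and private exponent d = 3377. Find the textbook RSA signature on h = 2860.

505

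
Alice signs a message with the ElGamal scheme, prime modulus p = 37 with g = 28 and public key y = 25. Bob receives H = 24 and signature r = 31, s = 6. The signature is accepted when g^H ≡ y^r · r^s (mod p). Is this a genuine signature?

forged

Left side g^H mod p:
28^2 = 784 ≡ 7
28^4 ≡ 7^2 = 49 ≡ 12
28^8 ≡ 12^2 = 144 ≡ 33
28^16 ≡ 33^2 = 1089 ≡ 16
24 = 16 + 8, so 28^24 ≡ 16·33 ≡ 10 (mod 37)
Right side y^r · r^s mod p:
25^2 = 625 ≡ 33
25^4 ≡ 33^2 = 1089 ≡ 16
25^8 ≡ 16^2 = 256 ≡ 34
25^16 ≡ 34^2 = 1156 ≡ 9
31 = 16 + 8 + 4 + 2 + 1, so 25^31 ≡ 9·34·16·33·25 ≡ 21 (mod 37)
31^2 = 961 ≡ 36
31^4 ≡ 36^2 = 1296 ≡ 1
6 = 4 + 2, so 31^6 ≡ 1·36 ≡ 36 (mod 37)
21·36 = 756 ≡ 16 (mod 37)
10 ≠ 16, so verification fails.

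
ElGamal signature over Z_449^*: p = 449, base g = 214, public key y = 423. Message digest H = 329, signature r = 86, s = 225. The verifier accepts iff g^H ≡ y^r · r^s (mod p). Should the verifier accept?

accept

Left side g^H mod p:
214^2 = 45796 ≡ 447
214^4 ≡ 447^2 = 199809 ≡ 4
214^8 ≡ 4^2 = 16
214^16 ≡ 16^2 = 256
214^32 ≡ 256^2 = 65536 ≡ 431
214^64 ≡ 431^2 = 185761 ≡ 324
214^128 ≡ 324^2 = 104976 ≡ 359
214^256 ≡ 359^2 = 128881 ≡ 18
329 = 256 + 64 + 8 + 1, so 214^329 ≡ 18·324·16·214 ≡ 391 (mod 449)
Right side y^r · r^s mod p:
423^2 = 178929 ≡ 227
423^4 ≡ 227^2 = 51529 ≡ 343
423^8 ≡ 343^2 = 117649 ≡ 11
423^16 ≡ 11^2 = 121
423^32 ≡ 121^2 = 14641 ≡ 273
423^64 ≡ 273^2 = 74529 ≡ 444
86 = 64 + 16 + 4 + 2, so 423^86 ≡ 444·121·343·227 ≡ 32 (mod 449)
86^2 = 7396 ≡ 212
86^4 ≡ 212^2 = 44944 ≡ 44
86^8 ≡ 44^2 = 1936 ≡ 140
86^16 ≡ 140^2 = 19600 ≡ 293
86^32 ≡ 293^2 = 85849 ≡ 90
86^64 ≡ 90^2 = 8100 ≡ 18
86^128 ≡ 18^2 = 324
225 = 128 + 64 + 32 + 1, so 86^225 ≡ 324·18·90·86 ≡ 363 (mod 449)
32·363 = 11616 ≡ 391 (mod 449)
391 ≡ 391 (mod 449), so the signature is genuine.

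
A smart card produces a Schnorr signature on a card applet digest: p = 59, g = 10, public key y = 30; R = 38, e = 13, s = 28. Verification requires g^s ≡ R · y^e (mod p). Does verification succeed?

fails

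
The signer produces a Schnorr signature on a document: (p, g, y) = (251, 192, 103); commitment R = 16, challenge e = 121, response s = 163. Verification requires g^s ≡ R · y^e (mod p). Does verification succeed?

g^s mod p:
192^2 = 36864 ≡ 218
192^4 ≡ 218^2 = 47524 ≡ 85
192^8 ≡ 85^2 = 7225 ≡ 197
192^16 ≡ 197^2 = 38809 ≡ 155
192^32 ≡ 155^2 = 24025 ≡ 180
192^64 ≡ 180^2 = 32400 ≡ 21
192^128 ≡ 21^2 = 441 ≡ 190
163 = 128 + 32 + 2 + 1, so 192^163 ≡ 190·180·218·192 ≡ 112 (mod 251)
R · y^e mod p:
103^2 = 10609 ≡ 67
103^4 ≡ 67^2 = 4489 ≡ 222
103^8 ≡ 222^2 = 49284 ≡ 88
103^16 ≡ 88^2 = 7744 ≡ 214
103^32 ≡ 214^2 = 45796 ≡ 114
103^64 ≡ 114^2 = 12996 ≡ 195
121 = 64 + 32 + 16 + 8 + 1, so 103^121 ≡ 195·114·214·88·103 ≡ 225 (mod 251)
16·225 = 3600 ≡ 86 (mod 251)
112 ≠ 86; the check fails.

fails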